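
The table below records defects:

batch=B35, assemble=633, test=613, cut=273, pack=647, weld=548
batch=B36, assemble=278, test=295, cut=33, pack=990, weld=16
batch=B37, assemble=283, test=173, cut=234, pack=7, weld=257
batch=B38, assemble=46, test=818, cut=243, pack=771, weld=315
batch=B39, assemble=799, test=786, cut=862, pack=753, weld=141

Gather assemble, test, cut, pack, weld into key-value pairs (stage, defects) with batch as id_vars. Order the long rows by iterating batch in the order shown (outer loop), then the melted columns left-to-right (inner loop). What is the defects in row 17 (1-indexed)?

25 rows total (5 × 5). Row 17: index ⌊(17-1)/5⌋ = 3 into batch → B38; (17-1) mod 5 = 1 into the melted columns → test.
So row 17 is (B38, test, 818); defects = 818.

818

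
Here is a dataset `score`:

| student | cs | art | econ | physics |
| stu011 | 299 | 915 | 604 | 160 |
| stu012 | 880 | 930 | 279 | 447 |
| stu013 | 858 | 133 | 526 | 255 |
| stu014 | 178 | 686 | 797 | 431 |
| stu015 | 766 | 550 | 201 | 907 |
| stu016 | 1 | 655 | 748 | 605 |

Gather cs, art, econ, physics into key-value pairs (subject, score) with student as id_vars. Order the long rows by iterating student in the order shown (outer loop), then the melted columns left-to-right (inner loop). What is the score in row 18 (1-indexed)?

550

24 rows total (6 × 4). Row 18: index ⌊(18-1)/4⌋ = 4 into student → stu015; (18-1) mod 4 = 1 into the melted columns → art.
So row 18 is (stu015, art, 550); score = 550.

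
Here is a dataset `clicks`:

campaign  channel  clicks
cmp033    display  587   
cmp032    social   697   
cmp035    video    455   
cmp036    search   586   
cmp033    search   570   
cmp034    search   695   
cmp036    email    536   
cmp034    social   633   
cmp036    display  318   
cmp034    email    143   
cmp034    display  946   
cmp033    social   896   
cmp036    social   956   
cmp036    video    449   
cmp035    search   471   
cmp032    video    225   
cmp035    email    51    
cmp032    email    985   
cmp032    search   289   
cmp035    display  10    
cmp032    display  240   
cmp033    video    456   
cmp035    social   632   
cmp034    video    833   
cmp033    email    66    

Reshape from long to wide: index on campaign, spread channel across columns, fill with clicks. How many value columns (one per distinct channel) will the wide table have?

5 distinct channel values: display, social, search, email, video.

5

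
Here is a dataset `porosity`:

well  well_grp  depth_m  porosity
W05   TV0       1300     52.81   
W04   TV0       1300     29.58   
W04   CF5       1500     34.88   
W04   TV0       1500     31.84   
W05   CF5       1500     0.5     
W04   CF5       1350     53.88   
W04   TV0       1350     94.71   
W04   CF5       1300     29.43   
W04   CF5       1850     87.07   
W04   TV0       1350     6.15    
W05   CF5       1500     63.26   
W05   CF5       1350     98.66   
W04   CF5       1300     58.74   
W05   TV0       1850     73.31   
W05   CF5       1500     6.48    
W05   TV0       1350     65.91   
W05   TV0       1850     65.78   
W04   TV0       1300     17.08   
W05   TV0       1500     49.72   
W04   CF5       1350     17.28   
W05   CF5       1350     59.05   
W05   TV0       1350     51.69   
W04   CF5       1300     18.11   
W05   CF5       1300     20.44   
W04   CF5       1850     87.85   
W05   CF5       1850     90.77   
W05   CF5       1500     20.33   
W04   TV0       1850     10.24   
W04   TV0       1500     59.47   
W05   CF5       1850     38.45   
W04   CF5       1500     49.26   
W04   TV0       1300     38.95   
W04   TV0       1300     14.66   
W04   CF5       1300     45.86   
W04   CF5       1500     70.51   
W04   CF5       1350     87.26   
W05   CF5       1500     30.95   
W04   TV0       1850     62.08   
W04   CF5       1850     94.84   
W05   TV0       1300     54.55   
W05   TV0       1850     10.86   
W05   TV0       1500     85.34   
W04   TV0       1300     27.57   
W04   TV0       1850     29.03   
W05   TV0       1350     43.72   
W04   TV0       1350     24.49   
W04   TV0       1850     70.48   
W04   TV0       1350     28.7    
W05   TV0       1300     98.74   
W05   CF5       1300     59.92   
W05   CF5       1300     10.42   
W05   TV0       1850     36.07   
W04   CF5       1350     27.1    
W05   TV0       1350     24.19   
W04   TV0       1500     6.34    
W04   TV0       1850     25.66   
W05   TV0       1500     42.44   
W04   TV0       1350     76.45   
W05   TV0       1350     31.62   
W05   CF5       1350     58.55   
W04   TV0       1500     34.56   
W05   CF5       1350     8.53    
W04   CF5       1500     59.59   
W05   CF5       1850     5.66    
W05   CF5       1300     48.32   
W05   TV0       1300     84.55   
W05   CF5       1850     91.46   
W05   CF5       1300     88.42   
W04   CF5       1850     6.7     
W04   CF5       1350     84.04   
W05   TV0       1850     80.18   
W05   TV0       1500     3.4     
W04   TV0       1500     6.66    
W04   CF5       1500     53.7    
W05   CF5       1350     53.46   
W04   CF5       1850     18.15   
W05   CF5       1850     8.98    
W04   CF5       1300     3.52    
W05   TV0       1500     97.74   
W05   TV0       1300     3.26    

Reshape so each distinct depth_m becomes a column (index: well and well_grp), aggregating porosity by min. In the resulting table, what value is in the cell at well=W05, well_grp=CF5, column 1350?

8.53

Rows with well=W05, well_grp=CF5 and depth_m=1350: porosity values are 98.66, 59.05, 58.55, 8.53, 53.46.
min(98.66, 59.05, 58.55, 8.53, 53.46) = 8.53.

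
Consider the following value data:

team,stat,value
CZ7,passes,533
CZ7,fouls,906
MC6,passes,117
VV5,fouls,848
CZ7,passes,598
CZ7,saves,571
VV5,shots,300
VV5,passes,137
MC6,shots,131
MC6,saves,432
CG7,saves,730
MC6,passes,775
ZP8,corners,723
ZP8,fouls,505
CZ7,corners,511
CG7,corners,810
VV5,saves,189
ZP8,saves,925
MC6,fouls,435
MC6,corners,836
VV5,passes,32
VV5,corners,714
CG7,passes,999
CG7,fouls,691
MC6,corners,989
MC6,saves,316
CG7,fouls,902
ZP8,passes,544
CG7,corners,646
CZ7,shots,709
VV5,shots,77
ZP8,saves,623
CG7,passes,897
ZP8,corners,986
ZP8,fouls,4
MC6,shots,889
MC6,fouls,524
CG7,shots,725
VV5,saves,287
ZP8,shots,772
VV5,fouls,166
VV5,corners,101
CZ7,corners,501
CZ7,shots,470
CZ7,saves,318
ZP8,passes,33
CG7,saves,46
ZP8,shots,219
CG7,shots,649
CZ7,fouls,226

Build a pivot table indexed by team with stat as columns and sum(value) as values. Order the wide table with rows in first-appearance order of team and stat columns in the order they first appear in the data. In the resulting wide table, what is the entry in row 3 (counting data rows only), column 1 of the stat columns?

With rows in first-appearance order of team, row 3 is team=VV5. stat columns in first-appearance order: passes, fouls, saves, shots, corners; column 1 is passes.
Long rows with team=VV5, stat=passes: 137 + 32 = 169.

169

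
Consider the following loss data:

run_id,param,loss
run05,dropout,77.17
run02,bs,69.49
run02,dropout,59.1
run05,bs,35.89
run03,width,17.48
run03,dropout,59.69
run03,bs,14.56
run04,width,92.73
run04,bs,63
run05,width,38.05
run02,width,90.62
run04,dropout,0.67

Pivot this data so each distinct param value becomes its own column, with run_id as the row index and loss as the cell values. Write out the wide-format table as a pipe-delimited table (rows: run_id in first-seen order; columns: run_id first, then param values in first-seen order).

| run_id | dropout | bs | width |
| run05 | 77.17 | 35.89 | 38.05 |
| run02 | 59.1 | 69.49 | 90.62 |
| run03 | 59.69 | 14.56 | 17.48 |
| run04 | 0.67 | 63 | 92.73 |

Columns: run_id plus the 3 distinct param values (dropout, bs, width).
For example, row run05 column dropout takes loss=77.17 from the long row (run05, dropout).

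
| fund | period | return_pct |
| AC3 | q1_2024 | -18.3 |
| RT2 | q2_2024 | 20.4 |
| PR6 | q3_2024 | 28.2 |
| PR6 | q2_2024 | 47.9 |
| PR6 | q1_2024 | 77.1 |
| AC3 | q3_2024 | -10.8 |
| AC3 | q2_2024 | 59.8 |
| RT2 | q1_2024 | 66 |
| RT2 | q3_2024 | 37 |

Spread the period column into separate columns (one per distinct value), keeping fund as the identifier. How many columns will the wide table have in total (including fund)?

4

1 column for fund plus 3 distinct period values → 4 columns.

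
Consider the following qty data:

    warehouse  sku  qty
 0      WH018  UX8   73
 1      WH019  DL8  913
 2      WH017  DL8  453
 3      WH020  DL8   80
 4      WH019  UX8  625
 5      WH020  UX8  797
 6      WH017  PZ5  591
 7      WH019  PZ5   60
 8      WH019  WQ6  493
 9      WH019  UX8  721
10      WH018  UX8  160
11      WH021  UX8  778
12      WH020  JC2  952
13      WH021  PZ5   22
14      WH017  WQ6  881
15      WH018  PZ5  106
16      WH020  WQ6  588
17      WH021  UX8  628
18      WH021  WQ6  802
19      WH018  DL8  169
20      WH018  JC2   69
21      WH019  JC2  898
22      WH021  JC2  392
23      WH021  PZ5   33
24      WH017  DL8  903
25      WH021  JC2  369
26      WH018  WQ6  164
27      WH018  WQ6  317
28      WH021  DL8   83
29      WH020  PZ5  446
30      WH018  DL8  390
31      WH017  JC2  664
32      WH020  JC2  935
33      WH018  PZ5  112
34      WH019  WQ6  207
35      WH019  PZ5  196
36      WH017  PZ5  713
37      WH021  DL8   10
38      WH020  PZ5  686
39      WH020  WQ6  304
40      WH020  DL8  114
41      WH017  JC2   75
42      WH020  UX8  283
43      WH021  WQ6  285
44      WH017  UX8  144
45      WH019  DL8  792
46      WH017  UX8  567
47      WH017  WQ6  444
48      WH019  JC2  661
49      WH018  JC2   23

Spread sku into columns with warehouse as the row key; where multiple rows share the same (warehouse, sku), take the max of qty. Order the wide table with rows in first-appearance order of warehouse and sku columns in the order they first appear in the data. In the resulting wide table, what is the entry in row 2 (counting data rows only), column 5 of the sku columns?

With rows in first-appearance order of warehouse, row 2 is warehouse=WH019. sku columns in first-appearance order: UX8, DL8, PZ5, WQ6, JC2; column 5 is JC2.
Long rows with warehouse=WH019, sku=JC2: max(898, 661) = 898.

898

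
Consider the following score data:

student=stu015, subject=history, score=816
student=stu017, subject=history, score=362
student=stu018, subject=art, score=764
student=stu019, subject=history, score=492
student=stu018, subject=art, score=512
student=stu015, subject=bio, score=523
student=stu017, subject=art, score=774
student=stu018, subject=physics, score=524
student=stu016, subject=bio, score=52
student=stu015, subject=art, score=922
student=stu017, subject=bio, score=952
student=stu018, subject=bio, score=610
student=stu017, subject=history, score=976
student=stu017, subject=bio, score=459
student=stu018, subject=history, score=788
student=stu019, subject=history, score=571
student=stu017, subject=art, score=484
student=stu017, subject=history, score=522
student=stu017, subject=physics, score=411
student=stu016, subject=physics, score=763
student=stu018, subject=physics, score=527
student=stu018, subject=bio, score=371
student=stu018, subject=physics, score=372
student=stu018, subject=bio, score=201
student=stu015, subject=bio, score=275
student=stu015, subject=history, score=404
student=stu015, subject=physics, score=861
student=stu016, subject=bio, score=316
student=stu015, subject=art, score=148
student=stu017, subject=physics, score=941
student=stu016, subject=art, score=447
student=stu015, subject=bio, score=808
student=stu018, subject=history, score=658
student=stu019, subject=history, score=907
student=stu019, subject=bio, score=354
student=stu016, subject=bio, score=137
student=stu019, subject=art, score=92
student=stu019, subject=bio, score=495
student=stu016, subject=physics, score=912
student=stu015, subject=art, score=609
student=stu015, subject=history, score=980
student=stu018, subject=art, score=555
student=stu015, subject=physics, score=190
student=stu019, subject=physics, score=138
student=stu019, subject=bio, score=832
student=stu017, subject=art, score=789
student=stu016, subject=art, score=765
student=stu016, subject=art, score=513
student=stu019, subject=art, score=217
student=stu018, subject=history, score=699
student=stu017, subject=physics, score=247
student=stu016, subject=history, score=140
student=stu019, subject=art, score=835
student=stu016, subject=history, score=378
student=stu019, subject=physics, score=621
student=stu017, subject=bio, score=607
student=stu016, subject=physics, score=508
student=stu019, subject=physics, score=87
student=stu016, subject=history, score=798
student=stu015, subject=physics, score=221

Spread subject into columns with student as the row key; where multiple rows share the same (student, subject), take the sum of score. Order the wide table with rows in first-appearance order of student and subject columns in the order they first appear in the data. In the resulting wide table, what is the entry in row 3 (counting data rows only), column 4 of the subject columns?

1423

With rows in first-appearance order of student, row 3 is student=stu018. subject columns in first-appearance order: history, art, bio, physics; column 4 is physics.
Long rows with student=stu018, subject=physics: 524 + 527 + 372 = 1423.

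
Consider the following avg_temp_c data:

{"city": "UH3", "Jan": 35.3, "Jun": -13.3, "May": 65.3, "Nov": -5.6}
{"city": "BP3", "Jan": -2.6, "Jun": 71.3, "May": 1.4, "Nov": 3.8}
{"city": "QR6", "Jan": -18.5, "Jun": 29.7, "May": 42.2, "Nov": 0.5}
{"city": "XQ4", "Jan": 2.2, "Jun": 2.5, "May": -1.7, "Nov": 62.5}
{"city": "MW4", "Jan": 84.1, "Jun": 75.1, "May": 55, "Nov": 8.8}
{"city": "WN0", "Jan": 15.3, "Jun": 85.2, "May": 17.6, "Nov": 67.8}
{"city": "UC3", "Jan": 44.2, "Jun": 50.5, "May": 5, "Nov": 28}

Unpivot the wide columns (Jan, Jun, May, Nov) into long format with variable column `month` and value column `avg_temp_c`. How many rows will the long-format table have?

7 city values × 4 melted columns = 28 rows.

28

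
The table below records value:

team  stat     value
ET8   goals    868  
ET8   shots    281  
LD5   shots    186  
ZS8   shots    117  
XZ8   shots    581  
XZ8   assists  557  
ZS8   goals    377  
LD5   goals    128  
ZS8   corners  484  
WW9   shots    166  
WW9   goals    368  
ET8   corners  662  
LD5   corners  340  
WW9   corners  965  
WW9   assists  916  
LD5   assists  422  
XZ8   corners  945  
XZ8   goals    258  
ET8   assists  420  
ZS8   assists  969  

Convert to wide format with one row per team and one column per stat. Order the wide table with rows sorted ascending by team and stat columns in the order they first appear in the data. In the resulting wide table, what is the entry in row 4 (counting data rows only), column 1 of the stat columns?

258

With rows sorted ascending by team, row 4 is team=XZ8. stat columns in first-appearance order: goals, shots, assists, corners; column 1 is goals.
Long rows with team=XZ8, stat=goals: value = 258.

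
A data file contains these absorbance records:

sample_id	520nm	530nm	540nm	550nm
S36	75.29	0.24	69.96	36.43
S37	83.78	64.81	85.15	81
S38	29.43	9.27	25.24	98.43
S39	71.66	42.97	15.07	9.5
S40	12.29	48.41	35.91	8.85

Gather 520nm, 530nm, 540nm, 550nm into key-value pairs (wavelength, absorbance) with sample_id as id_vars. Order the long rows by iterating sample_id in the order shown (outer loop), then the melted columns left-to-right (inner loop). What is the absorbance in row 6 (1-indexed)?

20 rows total (5 × 4). Row 6: index ⌊(6-1)/4⌋ = 1 into sample_id → S37; (6-1) mod 4 = 1 into the melted columns → 530nm.
So row 6 is (S37, 530nm, 64.81); absorbance = 64.81.

64.81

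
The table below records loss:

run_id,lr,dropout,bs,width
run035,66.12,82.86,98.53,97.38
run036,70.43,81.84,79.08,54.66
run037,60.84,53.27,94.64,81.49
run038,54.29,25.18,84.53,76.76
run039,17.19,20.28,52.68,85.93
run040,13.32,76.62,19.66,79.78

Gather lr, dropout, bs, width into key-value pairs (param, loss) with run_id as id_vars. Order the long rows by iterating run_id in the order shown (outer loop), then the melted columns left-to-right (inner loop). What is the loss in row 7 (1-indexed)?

24 rows total (6 × 4). Row 7: index ⌊(7-1)/4⌋ = 1 into run_id → run036; (7-1) mod 4 = 2 into the melted columns → bs.
So row 7 is (run036, bs, 79.08); loss = 79.08.

79.08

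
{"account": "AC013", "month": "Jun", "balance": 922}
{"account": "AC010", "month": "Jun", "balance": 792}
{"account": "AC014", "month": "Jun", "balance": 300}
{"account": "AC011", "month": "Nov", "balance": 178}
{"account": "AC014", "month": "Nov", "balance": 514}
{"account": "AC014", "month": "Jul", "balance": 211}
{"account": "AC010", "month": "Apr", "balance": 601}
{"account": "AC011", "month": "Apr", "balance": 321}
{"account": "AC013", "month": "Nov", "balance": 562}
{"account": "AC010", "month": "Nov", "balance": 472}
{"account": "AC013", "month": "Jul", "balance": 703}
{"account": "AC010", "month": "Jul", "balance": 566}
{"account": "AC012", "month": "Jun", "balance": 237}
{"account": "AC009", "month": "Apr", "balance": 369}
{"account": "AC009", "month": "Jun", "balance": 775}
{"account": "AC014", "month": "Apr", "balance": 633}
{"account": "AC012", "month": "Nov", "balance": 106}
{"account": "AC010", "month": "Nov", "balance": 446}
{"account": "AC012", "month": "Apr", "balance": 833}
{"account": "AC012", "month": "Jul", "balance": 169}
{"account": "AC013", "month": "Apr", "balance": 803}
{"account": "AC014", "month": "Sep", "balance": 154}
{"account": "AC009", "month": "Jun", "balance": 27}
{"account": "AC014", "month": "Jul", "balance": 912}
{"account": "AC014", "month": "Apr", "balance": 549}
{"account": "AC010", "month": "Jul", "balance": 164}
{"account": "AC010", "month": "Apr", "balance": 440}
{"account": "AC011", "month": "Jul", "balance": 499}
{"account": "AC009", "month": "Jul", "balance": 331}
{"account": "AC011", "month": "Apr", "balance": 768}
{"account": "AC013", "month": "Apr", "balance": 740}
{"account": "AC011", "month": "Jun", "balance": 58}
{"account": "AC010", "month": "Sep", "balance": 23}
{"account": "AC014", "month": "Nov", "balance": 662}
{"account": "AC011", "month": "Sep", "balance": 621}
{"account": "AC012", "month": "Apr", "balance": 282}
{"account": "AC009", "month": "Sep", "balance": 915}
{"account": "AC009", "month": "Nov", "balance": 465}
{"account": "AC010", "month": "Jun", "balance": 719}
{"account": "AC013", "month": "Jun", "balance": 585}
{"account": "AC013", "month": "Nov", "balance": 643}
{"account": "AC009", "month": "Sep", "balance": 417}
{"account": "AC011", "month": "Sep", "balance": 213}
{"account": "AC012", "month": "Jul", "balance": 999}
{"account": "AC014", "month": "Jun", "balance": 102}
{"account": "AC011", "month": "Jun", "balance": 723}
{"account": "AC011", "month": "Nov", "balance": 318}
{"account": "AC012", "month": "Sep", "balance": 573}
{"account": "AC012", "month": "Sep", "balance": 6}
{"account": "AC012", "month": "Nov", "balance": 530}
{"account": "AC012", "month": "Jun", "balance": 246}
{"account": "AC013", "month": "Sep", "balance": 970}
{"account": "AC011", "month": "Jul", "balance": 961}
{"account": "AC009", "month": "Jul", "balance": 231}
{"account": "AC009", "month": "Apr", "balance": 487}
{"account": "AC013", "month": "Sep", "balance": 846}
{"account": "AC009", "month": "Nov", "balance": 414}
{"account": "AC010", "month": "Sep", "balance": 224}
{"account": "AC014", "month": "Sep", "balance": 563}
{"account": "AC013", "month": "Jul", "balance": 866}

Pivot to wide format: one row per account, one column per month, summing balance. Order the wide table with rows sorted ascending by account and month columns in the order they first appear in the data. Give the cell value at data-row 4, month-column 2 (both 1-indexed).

With rows sorted ascending by account, row 4 is account=AC012. month columns in first-appearance order: Jun, Nov, Jul, Apr, Sep; column 2 is Nov.
Long rows with account=AC012, month=Nov: 106 + 530 = 636.

636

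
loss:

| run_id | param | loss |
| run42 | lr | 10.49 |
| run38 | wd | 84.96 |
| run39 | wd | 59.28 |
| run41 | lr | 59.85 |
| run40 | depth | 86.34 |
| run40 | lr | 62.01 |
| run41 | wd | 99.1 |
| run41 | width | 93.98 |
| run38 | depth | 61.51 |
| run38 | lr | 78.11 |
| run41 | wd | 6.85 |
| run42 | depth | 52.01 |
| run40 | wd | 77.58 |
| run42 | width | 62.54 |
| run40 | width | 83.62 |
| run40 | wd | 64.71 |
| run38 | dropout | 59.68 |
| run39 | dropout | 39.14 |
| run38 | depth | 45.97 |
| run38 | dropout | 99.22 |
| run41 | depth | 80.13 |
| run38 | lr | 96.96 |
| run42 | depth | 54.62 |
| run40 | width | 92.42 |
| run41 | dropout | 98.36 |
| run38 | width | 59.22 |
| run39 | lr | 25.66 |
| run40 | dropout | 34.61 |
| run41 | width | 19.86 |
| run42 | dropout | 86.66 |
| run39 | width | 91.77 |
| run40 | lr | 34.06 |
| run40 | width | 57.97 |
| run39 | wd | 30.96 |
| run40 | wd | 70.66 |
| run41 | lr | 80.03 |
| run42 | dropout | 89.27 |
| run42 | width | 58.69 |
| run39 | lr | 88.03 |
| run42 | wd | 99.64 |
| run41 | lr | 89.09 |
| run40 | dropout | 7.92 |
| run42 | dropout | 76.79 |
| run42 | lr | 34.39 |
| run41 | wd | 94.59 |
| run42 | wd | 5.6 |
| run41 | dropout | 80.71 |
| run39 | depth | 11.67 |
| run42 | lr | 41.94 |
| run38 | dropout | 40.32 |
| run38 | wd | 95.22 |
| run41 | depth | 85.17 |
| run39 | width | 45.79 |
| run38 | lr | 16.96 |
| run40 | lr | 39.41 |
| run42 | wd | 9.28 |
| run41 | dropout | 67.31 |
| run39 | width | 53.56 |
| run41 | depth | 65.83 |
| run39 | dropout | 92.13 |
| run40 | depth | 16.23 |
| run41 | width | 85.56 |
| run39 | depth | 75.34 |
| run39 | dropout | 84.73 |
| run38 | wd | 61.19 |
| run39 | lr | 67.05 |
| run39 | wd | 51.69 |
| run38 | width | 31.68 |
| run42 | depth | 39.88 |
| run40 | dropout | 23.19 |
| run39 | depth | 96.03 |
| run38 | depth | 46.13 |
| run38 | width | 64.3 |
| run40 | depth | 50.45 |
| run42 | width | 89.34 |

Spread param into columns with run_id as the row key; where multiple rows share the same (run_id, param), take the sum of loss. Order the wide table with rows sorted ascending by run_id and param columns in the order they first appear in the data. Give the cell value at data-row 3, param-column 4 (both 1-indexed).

With rows sorted ascending by run_id, row 3 is run_id=run40. param columns in first-appearance order: lr, wd, depth, width, dropout; column 4 is width.
Long rows with run_id=run40, param=width: 83.62 + 92.42 + 57.97 = 234.01.

234.01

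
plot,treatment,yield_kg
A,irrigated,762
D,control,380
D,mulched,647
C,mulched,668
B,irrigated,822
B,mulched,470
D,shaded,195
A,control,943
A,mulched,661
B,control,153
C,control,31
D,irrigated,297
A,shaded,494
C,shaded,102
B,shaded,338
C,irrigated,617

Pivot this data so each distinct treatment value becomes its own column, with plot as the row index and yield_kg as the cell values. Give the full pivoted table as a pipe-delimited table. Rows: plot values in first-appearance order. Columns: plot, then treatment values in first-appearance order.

| plot | irrigated | control | mulched | shaded |
| A | 762 | 943 | 661 | 494 |
| D | 297 | 380 | 647 | 195 |
| C | 617 | 31 | 668 | 102 |
| B | 822 | 153 | 470 | 338 |

Columns: plot plus the 4 distinct treatment values (irrigated, control, mulched, shaded).
For example, row A column irrigated takes yield_kg=762 from the long row (A, irrigated).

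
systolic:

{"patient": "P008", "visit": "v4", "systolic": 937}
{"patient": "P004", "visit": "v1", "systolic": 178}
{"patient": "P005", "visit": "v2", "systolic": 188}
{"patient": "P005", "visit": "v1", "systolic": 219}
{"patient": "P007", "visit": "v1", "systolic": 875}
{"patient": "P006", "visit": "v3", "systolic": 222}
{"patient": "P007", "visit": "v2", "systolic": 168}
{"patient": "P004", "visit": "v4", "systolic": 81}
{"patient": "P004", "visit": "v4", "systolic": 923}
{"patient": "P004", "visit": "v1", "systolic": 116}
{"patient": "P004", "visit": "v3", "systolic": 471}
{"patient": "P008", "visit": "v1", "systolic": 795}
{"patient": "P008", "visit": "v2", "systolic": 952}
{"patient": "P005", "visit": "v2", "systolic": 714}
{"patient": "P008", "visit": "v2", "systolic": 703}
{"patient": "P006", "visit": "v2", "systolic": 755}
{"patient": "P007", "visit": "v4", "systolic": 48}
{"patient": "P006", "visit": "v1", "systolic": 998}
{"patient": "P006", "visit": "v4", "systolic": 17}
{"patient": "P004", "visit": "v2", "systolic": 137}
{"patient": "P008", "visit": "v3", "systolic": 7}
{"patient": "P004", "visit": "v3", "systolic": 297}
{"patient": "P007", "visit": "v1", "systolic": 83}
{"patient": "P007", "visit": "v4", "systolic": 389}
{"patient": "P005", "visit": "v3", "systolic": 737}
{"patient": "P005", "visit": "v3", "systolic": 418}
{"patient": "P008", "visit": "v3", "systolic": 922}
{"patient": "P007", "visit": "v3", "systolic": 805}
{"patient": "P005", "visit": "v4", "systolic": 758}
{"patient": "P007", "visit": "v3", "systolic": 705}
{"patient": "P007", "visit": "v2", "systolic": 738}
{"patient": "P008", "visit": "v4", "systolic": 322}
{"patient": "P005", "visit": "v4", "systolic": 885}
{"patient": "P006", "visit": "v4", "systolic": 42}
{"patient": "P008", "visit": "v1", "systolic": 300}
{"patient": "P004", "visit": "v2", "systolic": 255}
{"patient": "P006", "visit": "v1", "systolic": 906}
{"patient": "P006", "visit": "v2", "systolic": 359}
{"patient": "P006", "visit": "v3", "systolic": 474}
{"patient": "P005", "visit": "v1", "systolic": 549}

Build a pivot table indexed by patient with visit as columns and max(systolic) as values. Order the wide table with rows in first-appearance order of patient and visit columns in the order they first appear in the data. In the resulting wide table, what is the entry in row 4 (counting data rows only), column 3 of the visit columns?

738

With rows in first-appearance order of patient, row 4 is patient=P007. visit columns in first-appearance order: v4, v1, v2, v3; column 3 is v2.
Long rows with patient=P007, visit=v2: max(168, 738) = 738.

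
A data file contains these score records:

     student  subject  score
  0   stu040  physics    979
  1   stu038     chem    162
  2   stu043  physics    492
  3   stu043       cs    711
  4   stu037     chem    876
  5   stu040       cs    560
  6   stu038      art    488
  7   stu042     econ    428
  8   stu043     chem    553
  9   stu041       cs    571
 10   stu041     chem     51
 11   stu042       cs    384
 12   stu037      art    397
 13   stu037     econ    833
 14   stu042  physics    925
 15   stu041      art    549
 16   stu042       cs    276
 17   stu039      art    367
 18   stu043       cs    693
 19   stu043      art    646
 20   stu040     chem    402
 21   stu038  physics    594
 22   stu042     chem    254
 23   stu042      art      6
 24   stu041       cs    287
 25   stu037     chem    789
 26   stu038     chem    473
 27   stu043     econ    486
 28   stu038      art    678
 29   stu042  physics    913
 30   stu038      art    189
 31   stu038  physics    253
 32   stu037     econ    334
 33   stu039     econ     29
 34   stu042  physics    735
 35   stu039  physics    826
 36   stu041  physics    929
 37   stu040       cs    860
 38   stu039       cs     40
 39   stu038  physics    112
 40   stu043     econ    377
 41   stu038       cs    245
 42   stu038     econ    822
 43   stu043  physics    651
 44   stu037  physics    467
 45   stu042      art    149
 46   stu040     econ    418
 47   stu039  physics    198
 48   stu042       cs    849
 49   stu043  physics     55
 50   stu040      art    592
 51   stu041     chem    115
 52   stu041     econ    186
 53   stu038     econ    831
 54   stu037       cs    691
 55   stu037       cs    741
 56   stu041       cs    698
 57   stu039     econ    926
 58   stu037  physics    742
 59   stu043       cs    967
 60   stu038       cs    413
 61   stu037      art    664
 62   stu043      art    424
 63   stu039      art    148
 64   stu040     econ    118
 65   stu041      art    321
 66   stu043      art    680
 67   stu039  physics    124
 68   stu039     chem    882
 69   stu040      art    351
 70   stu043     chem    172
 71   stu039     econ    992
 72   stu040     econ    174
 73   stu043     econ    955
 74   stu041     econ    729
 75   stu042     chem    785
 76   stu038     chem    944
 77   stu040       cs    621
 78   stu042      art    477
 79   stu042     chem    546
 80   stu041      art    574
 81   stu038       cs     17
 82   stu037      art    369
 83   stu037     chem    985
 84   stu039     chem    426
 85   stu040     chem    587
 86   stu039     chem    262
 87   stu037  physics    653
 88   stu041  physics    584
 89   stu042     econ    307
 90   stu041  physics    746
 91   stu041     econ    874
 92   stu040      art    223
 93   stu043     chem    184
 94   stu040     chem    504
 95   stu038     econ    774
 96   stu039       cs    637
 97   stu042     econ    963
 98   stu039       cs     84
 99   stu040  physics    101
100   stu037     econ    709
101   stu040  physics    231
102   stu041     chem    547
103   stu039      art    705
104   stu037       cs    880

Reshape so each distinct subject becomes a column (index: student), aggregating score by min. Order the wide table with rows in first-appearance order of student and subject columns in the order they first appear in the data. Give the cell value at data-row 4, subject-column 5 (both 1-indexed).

334

With rows in first-appearance order of student, row 4 is student=stu037. subject columns in first-appearance order: physics, chem, cs, art, econ; column 5 is econ.
Long rows with student=stu037, subject=econ: min(833, 334, 709) = 334.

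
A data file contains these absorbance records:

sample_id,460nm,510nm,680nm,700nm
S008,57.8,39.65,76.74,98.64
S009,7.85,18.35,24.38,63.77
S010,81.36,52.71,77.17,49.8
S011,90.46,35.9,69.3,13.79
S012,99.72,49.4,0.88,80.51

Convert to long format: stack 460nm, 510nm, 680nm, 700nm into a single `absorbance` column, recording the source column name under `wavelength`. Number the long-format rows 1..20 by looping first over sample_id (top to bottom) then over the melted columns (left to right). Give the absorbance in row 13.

20 rows total (5 × 4). Row 13: index ⌊(13-1)/4⌋ = 3 into sample_id → S011; (13-1) mod 4 = 0 into the melted columns → 460nm.
So row 13 is (S011, 460nm, 90.46); absorbance = 90.46.

90.46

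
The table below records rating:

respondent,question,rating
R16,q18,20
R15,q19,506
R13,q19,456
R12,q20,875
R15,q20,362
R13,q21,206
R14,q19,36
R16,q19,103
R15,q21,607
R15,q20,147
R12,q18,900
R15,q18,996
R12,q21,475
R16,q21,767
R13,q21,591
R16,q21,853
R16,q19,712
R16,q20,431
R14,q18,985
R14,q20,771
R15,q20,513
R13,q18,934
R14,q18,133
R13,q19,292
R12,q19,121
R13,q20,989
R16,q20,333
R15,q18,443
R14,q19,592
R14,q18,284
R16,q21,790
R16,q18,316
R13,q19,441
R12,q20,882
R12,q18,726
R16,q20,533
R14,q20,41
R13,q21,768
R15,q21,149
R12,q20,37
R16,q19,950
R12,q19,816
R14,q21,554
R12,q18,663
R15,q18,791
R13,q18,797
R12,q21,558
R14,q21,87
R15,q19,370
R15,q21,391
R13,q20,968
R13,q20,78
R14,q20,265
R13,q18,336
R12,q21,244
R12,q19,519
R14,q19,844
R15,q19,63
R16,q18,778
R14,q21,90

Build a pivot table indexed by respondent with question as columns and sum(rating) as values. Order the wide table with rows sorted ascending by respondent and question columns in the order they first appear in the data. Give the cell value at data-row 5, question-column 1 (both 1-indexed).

With rows sorted ascending by respondent, row 5 is respondent=R16. question columns in first-appearance order: q18, q19, q20, q21; column 1 is q18.
Long rows with respondent=R16, question=q18: 20 + 316 + 778 = 1114.

1114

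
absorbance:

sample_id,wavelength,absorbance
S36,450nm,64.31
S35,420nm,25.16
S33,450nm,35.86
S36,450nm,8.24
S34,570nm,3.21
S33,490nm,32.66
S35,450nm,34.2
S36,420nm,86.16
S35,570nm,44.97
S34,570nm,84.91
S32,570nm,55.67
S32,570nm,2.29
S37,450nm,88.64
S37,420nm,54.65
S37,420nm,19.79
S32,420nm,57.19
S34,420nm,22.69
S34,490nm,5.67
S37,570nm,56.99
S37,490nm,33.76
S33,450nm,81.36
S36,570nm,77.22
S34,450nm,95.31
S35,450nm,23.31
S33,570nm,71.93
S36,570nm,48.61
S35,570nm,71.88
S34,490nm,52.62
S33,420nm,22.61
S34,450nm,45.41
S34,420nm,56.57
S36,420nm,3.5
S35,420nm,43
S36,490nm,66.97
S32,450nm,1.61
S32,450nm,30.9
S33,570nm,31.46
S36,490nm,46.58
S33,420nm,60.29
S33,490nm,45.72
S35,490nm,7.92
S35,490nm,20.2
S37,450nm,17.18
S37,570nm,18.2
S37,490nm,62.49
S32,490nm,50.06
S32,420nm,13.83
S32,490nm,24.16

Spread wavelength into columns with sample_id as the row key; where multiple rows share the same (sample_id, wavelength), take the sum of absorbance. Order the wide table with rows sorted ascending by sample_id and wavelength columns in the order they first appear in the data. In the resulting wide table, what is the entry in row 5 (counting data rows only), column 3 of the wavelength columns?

With rows sorted ascending by sample_id, row 5 is sample_id=S36. wavelength columns in first-appearance order: 450nm, 420nm, 570nm, 490nm; column 3 is 570nm.
Long rows with sample_id=S36, wavelength=570nm: 77.22 + 48.61 = 125.83.

125.83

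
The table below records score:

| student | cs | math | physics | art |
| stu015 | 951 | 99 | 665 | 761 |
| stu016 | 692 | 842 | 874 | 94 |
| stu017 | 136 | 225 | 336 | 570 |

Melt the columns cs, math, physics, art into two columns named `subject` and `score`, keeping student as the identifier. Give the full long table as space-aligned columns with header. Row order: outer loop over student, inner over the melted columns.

Each (student, column) pair becomes one row: 3 × 4 = 12 rows.
For example, (stu015, cs) → score=951.

student  subject  score
stu015   cs       951  
stu015   math     99   
stu015   physics  665  
stu015   art      761  
stu016   cs       692  
stu016   math     842  
stu016   physics  874  
stu016   art      94   
stu017   cs       136  
stu017   math     225  
stu017   physics  336  
stu017   art      570  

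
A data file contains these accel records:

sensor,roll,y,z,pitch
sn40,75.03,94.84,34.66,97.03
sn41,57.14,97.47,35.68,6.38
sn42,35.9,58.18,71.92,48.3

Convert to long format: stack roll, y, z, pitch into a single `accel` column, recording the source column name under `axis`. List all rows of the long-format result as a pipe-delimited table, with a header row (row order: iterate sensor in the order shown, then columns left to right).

| sensor | axis | accel |
| sn40 | roll | 75.03 |
| sn40 | y | 94.84 |
| sn40 | z | 34.66 |
| sn40 | pitch | 97.03 |
| sn41 | roll | 57.14 |
| sn41 | y | 97.47 |
| sn41 | z | 35.68 |
| sn41 | pitch | 6.38 |
| sn42 | roll | 35.9 |
| sn42 | y | 58.18 |
| sn42 | z | 71.92 |
| sn42 | pitch | 48.3 |

Each (sensor, column) pair becomes one row: 3 × 4 = 12 rows.
For example, (sn40, roll) → accel=75.03.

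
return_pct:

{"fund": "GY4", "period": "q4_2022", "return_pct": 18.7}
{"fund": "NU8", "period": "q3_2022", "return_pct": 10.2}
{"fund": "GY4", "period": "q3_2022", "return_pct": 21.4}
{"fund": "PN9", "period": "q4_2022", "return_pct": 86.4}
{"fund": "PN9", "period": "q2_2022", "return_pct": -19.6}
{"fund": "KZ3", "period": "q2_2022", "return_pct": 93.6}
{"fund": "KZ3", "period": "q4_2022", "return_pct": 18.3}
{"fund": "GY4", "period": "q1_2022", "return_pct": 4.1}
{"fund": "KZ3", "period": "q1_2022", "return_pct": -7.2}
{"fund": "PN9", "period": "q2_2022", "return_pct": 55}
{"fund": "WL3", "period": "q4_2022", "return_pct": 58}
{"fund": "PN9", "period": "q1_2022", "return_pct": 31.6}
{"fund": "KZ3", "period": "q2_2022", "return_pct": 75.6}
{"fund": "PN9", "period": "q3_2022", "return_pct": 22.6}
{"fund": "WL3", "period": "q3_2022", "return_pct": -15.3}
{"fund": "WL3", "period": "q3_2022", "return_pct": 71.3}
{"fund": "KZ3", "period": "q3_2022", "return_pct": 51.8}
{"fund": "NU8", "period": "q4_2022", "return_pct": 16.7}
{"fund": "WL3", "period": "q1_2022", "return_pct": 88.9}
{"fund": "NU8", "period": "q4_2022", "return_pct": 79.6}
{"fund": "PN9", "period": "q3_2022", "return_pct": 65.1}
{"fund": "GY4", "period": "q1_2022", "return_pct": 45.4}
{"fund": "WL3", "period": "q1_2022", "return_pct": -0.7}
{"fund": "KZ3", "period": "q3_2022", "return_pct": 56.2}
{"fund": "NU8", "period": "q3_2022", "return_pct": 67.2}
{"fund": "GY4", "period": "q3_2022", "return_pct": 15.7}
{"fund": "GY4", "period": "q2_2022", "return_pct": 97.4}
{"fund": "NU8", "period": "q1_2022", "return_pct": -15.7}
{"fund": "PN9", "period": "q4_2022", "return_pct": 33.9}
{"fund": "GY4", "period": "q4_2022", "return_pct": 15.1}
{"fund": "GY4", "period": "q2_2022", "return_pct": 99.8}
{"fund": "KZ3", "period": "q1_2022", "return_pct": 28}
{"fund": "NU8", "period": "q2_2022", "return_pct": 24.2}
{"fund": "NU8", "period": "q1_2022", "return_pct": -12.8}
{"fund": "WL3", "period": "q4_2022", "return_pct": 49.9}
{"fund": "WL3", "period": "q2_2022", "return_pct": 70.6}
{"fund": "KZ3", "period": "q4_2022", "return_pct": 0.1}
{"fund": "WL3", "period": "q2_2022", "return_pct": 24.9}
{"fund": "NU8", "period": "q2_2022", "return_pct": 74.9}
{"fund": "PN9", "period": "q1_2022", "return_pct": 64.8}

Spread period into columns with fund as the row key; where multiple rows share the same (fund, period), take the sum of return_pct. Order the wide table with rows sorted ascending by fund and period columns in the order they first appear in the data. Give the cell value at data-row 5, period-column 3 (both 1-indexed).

With rows sorted ascending by fund, row 5 is fund=WL3. period columns in first-appearance order: q4_2022, q3_2022, q2_2022, q1_2022; column 3 is q2_2022.
Long rows with fund=WL3, period=q2_2022: 70.6 + 24.9 = 95.5.

95.5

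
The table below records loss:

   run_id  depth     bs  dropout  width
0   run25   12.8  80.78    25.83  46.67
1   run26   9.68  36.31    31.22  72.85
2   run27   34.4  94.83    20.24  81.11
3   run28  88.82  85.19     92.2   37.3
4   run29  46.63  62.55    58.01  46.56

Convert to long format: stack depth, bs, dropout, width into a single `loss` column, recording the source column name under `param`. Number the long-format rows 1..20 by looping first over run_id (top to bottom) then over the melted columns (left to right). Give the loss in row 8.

20 rows total (5 × 4). Row 8: index ⌊(8-1)/4⌋ = 1 into run_id → run26; (8-1) mod 4 = 3 into the melted columns → width.
So row 8 is (run26, width, 72.85); loss = 72.85.

72.85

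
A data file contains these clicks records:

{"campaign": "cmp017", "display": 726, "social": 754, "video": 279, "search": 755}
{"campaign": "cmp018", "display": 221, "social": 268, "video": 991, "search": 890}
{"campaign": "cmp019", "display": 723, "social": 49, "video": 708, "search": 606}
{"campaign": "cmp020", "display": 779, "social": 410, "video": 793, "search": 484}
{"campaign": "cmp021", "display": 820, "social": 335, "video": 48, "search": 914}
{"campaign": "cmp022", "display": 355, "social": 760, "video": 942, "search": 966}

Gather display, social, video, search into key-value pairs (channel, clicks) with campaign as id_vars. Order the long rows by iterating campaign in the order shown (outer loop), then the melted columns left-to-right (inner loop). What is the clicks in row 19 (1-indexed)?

48

24 rows total (6 × 4). Row 19: index ⌊(19-1)/4⌋ = 4 into campaign → cmp021; (19-1) mod 4 = 2 into the melted columns → video.
So row 19 is (cmp021, video, 48); clicks = 48.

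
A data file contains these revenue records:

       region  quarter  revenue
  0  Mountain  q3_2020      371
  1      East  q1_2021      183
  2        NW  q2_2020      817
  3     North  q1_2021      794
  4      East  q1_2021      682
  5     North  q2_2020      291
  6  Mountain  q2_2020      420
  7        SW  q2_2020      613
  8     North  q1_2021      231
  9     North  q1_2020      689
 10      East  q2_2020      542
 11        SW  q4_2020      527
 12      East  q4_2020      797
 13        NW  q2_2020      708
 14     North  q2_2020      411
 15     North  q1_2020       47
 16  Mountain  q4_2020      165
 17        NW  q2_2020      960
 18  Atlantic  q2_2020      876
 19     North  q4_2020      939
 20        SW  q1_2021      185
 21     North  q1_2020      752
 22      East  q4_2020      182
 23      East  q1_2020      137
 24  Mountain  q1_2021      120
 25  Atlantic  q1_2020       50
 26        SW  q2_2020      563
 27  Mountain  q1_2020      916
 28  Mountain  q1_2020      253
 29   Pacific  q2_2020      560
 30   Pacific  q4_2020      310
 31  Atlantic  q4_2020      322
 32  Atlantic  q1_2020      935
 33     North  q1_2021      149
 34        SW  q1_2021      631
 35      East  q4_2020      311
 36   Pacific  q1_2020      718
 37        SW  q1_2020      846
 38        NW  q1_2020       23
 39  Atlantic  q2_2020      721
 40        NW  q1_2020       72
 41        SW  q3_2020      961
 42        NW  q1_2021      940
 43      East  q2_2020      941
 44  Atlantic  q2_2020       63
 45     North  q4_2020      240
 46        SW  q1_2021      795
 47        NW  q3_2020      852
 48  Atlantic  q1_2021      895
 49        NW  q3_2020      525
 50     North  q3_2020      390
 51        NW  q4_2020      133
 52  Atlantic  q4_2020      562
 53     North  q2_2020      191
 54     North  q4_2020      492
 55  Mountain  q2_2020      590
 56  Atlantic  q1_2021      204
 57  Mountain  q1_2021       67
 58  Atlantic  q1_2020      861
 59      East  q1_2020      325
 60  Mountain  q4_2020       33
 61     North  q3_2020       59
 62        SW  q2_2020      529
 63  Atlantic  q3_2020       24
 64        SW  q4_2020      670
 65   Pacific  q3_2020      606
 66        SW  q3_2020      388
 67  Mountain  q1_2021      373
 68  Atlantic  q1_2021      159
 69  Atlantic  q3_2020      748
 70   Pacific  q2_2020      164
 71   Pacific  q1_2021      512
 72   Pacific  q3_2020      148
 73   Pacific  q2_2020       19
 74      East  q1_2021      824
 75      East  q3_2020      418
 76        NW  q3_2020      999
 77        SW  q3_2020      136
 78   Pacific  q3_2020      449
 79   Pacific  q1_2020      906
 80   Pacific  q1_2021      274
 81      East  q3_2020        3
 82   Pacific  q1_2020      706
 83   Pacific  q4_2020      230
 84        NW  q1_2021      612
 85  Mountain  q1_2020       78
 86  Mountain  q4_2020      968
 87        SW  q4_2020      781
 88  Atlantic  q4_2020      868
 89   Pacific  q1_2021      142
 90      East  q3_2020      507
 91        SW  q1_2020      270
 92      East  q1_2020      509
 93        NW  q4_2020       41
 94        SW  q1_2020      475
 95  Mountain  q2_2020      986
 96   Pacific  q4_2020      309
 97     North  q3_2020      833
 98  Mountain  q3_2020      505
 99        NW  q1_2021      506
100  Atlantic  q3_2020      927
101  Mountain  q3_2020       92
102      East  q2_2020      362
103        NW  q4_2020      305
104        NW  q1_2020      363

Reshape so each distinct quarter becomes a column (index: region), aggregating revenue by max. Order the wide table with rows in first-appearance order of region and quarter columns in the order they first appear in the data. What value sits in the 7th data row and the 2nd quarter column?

512

With rows in first-appearance order of region, row 7 is region=Pacific. quarter columns in first-appearance order: q3_2020, q1_2021, q2_2020, q1_2020, q4_2020; column 2 is q1_2021.
Long rows with region=Pacific, quarter=q1_2021: max(512, 274, 142) = 512.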